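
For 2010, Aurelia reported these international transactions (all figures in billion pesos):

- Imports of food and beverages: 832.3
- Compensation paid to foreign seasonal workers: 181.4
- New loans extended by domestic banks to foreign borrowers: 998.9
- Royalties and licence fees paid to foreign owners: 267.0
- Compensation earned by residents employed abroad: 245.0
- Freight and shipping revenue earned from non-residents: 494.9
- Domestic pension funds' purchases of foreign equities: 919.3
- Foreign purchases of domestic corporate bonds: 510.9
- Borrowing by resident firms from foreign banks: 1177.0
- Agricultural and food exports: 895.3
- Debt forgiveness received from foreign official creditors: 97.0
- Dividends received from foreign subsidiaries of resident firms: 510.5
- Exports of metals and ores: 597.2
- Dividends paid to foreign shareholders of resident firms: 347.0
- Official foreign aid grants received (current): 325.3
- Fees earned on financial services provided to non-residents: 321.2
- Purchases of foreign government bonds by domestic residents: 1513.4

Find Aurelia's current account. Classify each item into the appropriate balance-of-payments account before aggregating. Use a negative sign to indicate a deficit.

1761.7

Goods: 895.3 - 832.3 + 597.2 = 660.2
Services: 321.2 + 494.9 - 267.0 = 549.1
Primary income: -181.4 + 245.0 + 510.5 - 347.0 = 227.1
Secondary income: 325.3
Current account = 660.2 + 549.1 + 227.1 + 325.3 = 1761.7
(Excluded from the current account — financial account: new loans extended by domestic banks to foreign borrowers 998.9, domestic pension funds' purchases of foreign equities 919.3, foreign purchases of domestic corporate bonds 510.9, borrowing by resident firms from foreign banks 1177.0, purchases of foreign government bonds by domestic residents 1513.4; capital account: debt forgiveness received from foreign official creditors 97.0.)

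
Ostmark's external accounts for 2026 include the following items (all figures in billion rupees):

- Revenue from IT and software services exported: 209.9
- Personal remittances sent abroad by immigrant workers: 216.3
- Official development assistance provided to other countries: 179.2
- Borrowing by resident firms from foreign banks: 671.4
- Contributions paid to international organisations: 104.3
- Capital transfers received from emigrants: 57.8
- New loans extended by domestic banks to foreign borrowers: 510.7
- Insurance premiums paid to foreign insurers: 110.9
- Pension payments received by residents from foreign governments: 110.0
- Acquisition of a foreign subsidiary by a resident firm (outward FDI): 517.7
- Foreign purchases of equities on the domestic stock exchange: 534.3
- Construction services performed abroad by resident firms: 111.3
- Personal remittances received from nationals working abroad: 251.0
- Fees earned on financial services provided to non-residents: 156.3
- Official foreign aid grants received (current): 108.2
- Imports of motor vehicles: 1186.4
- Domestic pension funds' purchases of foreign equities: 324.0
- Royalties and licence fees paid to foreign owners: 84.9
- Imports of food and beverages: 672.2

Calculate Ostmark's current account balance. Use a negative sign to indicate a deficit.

Goods: -1186.4 - 672.2 = -1858.6
Services: 111.3 - 110.9 + 156.3 + 209.9 - 84.9 = 281.7
Secondary income: 251.0 + 110.0 - 104.3 + 108.2 - 216.3 - 179.2 = -30.6
Current account = (-1858.6) + 281.7 + (-30.6) = -1607.5
(Excluded from the current account — financial account: borrowing by resident firms from foreign banks 671.4, new loans extended by domestic banks to foreign borrowers 510.7, acquisition of a foreign subsidiary by a resident firm (outward FDI) 517.7, foreign purchases of equities on the domestic stock exchange 534.3, domestic pension funds' purchases of foreign equities 324.0; capital account: capital transfers received from emigrants 57.8.)

-1607.5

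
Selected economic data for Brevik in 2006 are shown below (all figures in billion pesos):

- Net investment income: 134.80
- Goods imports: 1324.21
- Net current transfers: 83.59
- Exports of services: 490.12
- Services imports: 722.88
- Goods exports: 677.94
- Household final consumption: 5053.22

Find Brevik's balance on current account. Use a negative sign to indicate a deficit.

-660.64

Goods balance = 677.94 - 1324.21 = -646.27
Services balance = 490.12 - 722.88 = -232.76
Trade balance (goods + services) = -646.27 + (-232.76) = -879.03
Net primary income = 134.80
Net secondary income = 83.59
Current account = -879.03 + 134.80 + 83.59 = -660.64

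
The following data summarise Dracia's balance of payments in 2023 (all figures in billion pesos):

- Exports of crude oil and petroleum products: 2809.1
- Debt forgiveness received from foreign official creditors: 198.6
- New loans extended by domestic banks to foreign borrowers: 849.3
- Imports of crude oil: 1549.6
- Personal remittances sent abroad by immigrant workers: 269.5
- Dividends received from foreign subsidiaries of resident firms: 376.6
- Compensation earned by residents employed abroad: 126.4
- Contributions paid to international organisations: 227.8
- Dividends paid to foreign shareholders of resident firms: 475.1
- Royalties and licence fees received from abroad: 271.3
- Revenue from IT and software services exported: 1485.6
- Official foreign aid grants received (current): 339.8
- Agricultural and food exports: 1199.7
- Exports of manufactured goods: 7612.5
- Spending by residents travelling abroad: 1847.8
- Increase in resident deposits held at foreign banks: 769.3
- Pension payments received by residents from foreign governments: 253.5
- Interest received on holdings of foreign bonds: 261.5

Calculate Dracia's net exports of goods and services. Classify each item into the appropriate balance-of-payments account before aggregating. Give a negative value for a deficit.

9980.8

Goods: 1199.7 + 2809.1 - 1549.6 + 7612.5 = 10071.7
Services: 271.3 - 1847.8 + 1485.6 = -90.9
Trade balance = 10071.7 + (-90.9) = 9980.8
(Excluded from the trade balance — capital account: debt forgiveness received from foreign official creditors 198.6; financial account: new loans extended by domestic banks to foreign borrowers 849.3, increase in resident deposits held at foreign banks 769.3; secondary income: personal remittances sent abroad by immigrant workers 269.5, contributions paid to international organisations 227.8, official foreign aid grants received (current) 339.8, pension payments received by residents from foreign governments 253.5; primary income: dividends received from foreign subsidiaries of resident firms 376.6, compensation earned by residents employed abroad 126.4, dividends paid to foreign shareholders of resident firms 475.1, interest received on holdings of foreign bonds 261.5.)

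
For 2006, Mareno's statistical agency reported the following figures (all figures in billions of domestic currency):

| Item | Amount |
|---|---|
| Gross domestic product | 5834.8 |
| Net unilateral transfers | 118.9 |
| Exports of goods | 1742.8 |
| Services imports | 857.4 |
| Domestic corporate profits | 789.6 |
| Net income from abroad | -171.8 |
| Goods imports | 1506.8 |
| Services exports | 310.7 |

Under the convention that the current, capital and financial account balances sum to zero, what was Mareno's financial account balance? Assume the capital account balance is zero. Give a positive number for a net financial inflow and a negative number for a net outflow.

Goods balance = 1742.8 - 1506.8 = 236.0
Services balance = 310.7 - 857.4 = -546.7
Trade balance (goods + services) = 236.0 + (-546.7) = -310.7
Net primary income = -171.8
Net secondary income = 118.9
Current account = -310.7 + (-171.8) + 118.9 = -363.6
Financial account = -(-363.6) = 363.6

363.6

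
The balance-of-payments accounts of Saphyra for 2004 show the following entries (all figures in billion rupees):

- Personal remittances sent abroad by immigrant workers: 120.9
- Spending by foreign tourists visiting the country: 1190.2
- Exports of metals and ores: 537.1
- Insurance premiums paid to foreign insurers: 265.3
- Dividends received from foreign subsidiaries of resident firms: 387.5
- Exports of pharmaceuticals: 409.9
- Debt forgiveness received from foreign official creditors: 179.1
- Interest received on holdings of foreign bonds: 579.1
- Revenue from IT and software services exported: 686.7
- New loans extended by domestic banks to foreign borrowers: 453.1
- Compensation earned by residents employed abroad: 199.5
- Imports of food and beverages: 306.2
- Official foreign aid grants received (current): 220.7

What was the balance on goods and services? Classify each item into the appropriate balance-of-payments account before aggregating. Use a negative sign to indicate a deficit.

Goods: 537.1 + 409.9 - 306.2 = 640.8
Services: 686.7 - 265.3 + 1190.2 = 1611.6
Trade balance = 640.8 + 1611.6 = 2252.4
(Excluded from the trade balance — secondary income: personal remittances sent abroad by immigrant workers 120.9, official foreign aid grants received (current) 220.7; primary income: dividends received from foreign subsidiaries of resident firms 387.5, interest received on holdings of foreign bonds 579.1, compensation earned by residents employed abroad 199.5; capital account: debt forgiveness received from foreign official creditors 179.1; financial account: new loans extended by domestic banks to foreign borrowers 453.1.)

2252.4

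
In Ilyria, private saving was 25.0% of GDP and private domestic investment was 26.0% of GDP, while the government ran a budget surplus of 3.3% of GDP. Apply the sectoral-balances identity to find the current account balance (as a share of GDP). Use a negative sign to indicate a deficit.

2.3

By the sectoral-balances identity, CA = (S_private - I) + (T - G).
Private balance = 25.0 - 26.0 = -1.0
Government balance (T - G) = 3.3
CA = -1.0 + 3.3 = 2.3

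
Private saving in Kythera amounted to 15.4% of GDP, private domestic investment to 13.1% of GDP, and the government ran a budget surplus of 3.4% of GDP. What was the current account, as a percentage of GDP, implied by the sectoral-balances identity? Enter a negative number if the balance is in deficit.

5.7

By the sectoral-balances identity, CA = (S_private - I) + (T - G).
Private balance = 15.4 - 13.1 = 2.3
Government balance (T - G) = 3.4
CA = 2.3 + 3.4 = 5.7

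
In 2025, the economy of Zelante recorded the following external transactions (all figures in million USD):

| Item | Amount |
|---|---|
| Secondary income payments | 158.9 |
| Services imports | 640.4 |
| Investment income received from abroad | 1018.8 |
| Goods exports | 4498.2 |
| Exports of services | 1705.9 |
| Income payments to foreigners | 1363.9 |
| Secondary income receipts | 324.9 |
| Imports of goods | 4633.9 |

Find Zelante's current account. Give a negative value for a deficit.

Goods balance = 4498.2 - 4633.9 = -135.7
Services balance = 1705.9 - 640.4 = 1065.5
Trade balance (goods + services) = -135.7 + 1065.5 = 929.8
Net primary income = 1018.8 - 1363.9 = -345.1
Net secondary income = 324.9 - 158.9 = 166.0
Current account = 929.8 + (-345.1) + 166.0 = 750.7

750.7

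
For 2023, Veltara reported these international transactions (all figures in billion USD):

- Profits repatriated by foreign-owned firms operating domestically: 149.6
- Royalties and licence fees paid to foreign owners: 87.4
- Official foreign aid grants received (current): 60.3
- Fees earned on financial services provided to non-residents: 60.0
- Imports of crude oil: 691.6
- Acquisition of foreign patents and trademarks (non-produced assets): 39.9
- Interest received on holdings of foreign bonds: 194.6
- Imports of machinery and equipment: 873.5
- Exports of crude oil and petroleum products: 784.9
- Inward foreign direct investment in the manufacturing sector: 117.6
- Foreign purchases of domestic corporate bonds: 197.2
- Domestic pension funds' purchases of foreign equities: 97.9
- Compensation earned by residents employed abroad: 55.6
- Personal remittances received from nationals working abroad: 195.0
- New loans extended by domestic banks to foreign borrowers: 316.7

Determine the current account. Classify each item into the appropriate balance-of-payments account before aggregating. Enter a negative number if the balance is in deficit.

Goods: -691.6 + 784.9 - 873.5 = -780.2
Services: 60.0 - 87.4 = -27.4
Primary income: 55.6 + 194.6 - 149.6 = 100.6
Secondary income: 195.0 + 60.3 = 255.3
Current account = (-780.2) + (-27.4) + 100.6 + 255.3 = -451.7
(Excluded from the current account — capital account: acquisition of foreign patents and trademarks (non-produced assets) 39.9; financial account: inward foreign direct investment in the manufacturing sector 117.6, foreign purchases of domestic corporate bonds 197.2, domestic pension funds' purchases of foreign equities 97.9, new loans extended by domestic banks to foreign borrowers 316.7.)

-451.7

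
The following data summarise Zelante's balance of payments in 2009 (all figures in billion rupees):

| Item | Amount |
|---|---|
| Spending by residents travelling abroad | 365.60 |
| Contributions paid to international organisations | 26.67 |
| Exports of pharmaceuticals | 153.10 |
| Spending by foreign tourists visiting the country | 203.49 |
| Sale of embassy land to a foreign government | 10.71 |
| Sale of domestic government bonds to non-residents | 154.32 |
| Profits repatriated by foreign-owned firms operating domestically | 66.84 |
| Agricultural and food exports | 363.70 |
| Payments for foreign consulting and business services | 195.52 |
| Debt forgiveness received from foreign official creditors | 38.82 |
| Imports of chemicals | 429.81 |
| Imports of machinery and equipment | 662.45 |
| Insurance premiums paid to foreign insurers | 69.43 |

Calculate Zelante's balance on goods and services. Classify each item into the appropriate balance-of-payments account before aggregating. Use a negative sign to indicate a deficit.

-1002.52

Goods: 363.70 + 153.10 - 662.45 - 429.81 = -575.46
Services: -69.43 - 195.52 + 203.49 - 365.60 = -427.06
Trade balance = -575.46 + (-427.06) = -1002.52
(Excluded from the trade balance — secondary income: contributions paid to international organisations 26.67; capital account: sale of embassy land to a foreign government 10.71, debt forgiveness received from foreign official creditors 38.82; financial account: sale of domestic government bonds to non-residents 154.32; primary income: profits repatriated by foreign-owned firms operating domestically 66.84.)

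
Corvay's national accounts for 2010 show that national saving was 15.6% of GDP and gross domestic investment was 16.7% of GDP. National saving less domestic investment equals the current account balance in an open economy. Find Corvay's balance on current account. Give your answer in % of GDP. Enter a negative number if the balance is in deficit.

-1.1

S - I = CA (net lending to the rest of the world).
CA = S - I = 15.6 - 16.7 = -1.1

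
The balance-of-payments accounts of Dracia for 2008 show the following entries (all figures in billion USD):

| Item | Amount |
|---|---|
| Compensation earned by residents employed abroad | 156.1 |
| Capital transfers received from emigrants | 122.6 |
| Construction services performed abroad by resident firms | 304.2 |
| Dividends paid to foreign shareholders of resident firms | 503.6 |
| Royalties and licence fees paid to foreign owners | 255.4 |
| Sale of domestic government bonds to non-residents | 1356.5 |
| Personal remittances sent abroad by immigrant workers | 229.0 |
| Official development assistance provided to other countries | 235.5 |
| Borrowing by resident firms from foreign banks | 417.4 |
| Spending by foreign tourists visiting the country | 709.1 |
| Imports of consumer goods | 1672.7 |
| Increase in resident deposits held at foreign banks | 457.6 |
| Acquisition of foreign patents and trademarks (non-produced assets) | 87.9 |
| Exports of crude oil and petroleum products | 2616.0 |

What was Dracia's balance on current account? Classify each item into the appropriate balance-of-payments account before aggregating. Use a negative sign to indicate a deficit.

Goods: -1672.7 + 2616.0 = 943.3
Services: 709.1 - 255.4 + 304.2 = 757.9
Primary income: -503.6 + 156.1 = -347.5
Secondary income: -235.5 - 229.0 = -464.5
Current account = 943.3 + 757.9 + (-347.5) + (-464.5) = 889.2
(Excluded from the current account — capital account: capital transfers received from emigrants 122.6, acquisition of foreign patents and trademarks (non-produced assets) 87.9; financial account: sale of domestic government bonds to non-residents 1356.5, borrowing by resident firms from foreign banks 417.4, increase in resident deposits held at foreign banks 457.6.)

889.2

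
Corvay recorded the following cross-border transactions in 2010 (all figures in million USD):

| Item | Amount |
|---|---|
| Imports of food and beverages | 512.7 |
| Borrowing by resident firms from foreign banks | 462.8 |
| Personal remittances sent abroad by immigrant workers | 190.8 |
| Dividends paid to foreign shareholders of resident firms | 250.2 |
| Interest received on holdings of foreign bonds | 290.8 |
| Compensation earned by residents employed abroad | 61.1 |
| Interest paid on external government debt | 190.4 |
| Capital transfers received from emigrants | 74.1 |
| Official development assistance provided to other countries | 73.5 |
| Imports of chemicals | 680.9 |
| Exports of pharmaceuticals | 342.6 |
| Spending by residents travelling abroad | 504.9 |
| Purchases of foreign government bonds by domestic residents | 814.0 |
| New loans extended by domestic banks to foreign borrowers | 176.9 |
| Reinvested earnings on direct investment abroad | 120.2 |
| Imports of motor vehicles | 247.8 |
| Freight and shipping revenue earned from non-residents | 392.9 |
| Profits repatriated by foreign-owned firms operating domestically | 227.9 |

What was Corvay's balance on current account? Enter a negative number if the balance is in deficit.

-1671.5

Goods: -247.8 - 512.7 - 680.9 + 342.6 = -1098.8
Services: 392.9 - 504.9 = -112.0
Primary income: 290.8 + 61.1 - 190.4 + 120.2 - 227.9 - 250.2 = -196.4
Secondary income: -190.8 - 73.5 = -264.3
Current account = (-1098.8) + (-112.0) + (-196.4) + (-264.3) = -1671.5
(Excluded from the current account — financial account: borrowing by resident firms from foreign banks 462.8, purchases of foreign government bonds by domestic residents 814.0, new loans extended by domestic banks to foreign borrowers 176.9; capital account: capital transfers received from emigrants 74.1.)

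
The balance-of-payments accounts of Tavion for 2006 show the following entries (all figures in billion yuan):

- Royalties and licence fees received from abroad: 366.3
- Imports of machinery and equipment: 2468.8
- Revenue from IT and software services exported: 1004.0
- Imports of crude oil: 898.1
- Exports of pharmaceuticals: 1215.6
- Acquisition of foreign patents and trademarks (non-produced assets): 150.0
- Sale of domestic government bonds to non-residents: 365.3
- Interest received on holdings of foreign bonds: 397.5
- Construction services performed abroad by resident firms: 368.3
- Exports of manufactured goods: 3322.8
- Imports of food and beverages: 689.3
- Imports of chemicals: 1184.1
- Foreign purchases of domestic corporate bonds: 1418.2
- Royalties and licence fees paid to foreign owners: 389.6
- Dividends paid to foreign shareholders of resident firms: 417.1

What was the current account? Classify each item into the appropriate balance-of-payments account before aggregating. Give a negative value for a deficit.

Goods: -689.3 - 898.1 + 3322.8 - 1184.1 - 2468.8 + 1215.6 = -701.9
Services: 1004.0 - 389.6 + 366.3 + 368.3 = 1349.0
Primary income: -417.1 + 397.5 = -19.6
Current account = (-701.9) + 1349.0 + (-19.6) = 627.5
(Excluded from the current account — capital account: acquisition of foreign patents and trademarks (non-produced assets) 150.0; financial account: sale of domestic government bonds to non-residents 365.3, foreign purchases of domestic corporate bonds 1418.2.)

627.5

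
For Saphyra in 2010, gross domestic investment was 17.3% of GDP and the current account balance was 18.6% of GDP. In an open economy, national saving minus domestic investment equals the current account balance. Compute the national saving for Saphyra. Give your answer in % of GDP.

S = I + CA = 17.3 + 18.6 = 35.9

35.9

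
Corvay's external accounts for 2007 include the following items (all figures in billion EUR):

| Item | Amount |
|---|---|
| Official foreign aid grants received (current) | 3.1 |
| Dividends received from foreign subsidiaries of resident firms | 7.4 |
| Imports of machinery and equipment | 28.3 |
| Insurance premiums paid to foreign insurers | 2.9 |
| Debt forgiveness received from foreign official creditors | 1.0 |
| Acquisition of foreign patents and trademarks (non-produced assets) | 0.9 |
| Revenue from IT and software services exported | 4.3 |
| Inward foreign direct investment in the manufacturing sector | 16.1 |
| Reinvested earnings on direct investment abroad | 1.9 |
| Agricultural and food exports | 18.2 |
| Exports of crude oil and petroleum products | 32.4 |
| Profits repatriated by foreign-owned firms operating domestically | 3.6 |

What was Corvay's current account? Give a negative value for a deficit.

32.5

Goods: 32.4 + 18.2 - 28.3 = 22.3
Services: -2.9 + 4.3 = 1.4
Primary income: -3.6 + 7.4 + 1.9 = 5.7
Secondary income: 3.1
Current account = 22.3 + 1.4 + 5.7 + 3.1 = 32.5
(Excluded from the current account — capital account: debt forgiveness received from foreign official creditors 1.0, acquisition of foreign patents and trademarks (non-produced assets) 0.9; financial account: inward foreign direct investment in the manufacturing sector 16.1.)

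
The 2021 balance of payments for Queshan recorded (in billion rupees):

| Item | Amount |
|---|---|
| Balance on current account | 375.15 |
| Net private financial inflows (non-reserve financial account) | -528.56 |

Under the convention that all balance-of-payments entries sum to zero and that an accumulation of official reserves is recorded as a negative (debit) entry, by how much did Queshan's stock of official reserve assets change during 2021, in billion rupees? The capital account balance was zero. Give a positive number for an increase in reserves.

Official reserve transactions balance = -(375.15 + (-528.56)) = 153.41
An accumulation of reserves is recorded as a debit (negative entry), so the change in the stock of reserves is the negative of that balance.
Change in official reserves = -(153.41) = -153.41

-153.41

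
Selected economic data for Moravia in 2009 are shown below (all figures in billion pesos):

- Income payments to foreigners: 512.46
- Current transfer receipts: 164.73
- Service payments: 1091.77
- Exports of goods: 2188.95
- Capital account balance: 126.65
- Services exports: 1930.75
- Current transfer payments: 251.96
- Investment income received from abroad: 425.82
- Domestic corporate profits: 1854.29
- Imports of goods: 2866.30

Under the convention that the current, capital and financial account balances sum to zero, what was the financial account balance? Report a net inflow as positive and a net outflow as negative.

-114.41

Goods balance = 2188.95 - 2866.30 = -677.35
Services balance = 1930.75 - 1091.77 = 838.98
Trade balance (goods + services) = -677.35 + 838.98 = 161.63
Net primary income = 425.82 - 512.46 = -86.64
Net secondary income = 164.73 - 251.96 = -87.23
Current account = 161.63 + (-86.64) + (-87.23) = -12.24
Financial account = -(-12.24 + 126.65) = -114.41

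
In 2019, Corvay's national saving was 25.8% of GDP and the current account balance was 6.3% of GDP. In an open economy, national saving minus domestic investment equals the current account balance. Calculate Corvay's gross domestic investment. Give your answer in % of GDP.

I = S - CA = 25.8 - 6.3 = 19.5

19.5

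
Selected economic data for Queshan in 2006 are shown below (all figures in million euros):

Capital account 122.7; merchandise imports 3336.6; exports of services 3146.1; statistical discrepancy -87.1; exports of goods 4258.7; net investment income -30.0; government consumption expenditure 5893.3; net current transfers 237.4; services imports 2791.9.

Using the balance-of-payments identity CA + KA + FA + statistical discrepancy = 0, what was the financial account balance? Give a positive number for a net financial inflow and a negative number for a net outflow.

-1519.3

Goods balance = 4258.7 - 3336.6 = 922.1
Services balance = 3146.1 - 2791.9 = 354.2
Trade balance (goods + services) = 922.1 + 354.2 = 1276.3
Net primary income = -30.0
Net secondary income = 237.4
Current account = 1276.3 + (-30.0) + 237.4 = 1483.7
Financial account = -(1483.7 + 122.7 + (-87.1)) = -1519.3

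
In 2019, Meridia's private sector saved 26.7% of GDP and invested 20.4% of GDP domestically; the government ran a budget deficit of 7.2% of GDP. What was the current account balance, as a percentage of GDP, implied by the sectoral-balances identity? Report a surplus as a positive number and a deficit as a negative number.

By the sectoral-balances identity, CA = (S_private - I) + (T - G).
Private balance = 26.7 - 20.4 = 6.3
Government balance (T - G) = -7.2
CA = 6.3 + (-7.2) = -0.9

-0.9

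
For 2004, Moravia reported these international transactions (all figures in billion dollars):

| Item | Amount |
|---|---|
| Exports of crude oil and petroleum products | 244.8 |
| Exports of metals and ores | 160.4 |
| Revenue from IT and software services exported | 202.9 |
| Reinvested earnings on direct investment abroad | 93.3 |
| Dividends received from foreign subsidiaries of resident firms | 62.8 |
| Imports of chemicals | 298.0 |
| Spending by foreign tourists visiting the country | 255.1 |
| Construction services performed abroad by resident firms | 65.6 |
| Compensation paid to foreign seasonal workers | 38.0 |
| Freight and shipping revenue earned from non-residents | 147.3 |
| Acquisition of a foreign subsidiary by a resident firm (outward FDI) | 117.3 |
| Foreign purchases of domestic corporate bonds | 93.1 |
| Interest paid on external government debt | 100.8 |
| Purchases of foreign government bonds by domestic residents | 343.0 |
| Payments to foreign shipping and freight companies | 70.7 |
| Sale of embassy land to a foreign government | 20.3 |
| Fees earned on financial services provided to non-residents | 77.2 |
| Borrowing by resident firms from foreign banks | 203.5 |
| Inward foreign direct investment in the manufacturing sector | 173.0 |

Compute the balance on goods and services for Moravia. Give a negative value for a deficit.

Goods: 244.8 - 298.0 + 160.4 = 107.2
Services: -70.7 + 77.2 + 147.3 + 202.9 + 65.6 + 255.1 = 677.4
Trade balance = 107.2 + 677.4 = 784.6
(Excluded from the trade balance — primary income: reinvested earnings on direct investment abroad 93.3, dividends received from foreign subsidiaries of resident firms 62.8, compensation paid to foreign seasonal workers 38.0, interest paid on external government debt 100.8; financial account: acquisition of a foreign subsidiary by a resident firm (outward FDI) 117.3, foreign purchases of domestic corporate bonds 93.1, purchases of foreign government bonds by domestic residents 343.0, borrowing by resident firms from foreign banks 203.5, inward foreign direct investment in the manufacturing sector 173.0; capital account: sale of embassy land to a foreign government 20.3.)

784.6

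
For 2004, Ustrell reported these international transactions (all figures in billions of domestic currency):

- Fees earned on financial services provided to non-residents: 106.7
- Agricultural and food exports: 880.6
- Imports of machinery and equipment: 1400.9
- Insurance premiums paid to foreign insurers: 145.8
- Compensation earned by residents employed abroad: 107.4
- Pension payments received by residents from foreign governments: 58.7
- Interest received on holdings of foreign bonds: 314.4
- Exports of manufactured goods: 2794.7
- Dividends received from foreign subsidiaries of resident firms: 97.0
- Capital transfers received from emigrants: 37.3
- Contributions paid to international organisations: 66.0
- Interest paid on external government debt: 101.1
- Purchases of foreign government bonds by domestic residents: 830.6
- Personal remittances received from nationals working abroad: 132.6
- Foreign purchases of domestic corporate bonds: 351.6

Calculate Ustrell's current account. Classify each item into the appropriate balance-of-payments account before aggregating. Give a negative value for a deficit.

2778.3

Goods: -1400.9 + 880.6 + 2794.7 = 2274.4
Services: 106.7 - 145.8 = -39.1
Primary income: 97.0 + 107.4 - 101.1 + 314.4 = 417.7
Secondary income: -66.0 + 132.6 + 58.7 = 125.3
Current account = 2274.4 + (-39.1) + 417.7 + 125.3 = 2778.3
(Excluded from the current account — capital account: capital transfers received from emigrants 37.3; financial account: purchases of foreign government bonds by domestic residents 830.6, foreign purchases of domestic corporate bonds 351.6.)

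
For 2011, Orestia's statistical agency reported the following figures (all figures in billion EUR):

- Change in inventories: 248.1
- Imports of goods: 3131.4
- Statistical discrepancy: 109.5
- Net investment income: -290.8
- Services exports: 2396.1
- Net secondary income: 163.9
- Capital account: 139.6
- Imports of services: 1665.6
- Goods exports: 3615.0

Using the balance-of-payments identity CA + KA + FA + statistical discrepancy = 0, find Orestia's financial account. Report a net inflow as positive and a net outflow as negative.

Goods balance = 3615.0 - 3131.4 = 483.6
Services balance = 2396.1 - 1665.6 = 730.5
Trade balance (goods + services) = 483.6 + 730.5 = 1214.1
Net primary income = -290.8
Net secondary income = 163.9
Current account = 1214.1 + (-290.8) + 163.9 = 1087.2
Financial account = -(1087.2 + 139.6 + 109.5) = -1336.3

-1336.3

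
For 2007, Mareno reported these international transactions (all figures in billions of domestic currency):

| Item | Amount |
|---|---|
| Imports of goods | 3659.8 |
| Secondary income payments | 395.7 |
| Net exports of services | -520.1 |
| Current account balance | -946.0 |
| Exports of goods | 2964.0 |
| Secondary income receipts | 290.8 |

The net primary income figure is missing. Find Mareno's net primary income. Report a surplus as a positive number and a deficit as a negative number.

Current account = goods balance + services balance + net primary income + net secondary income
Sum of the known components = -1320.8
Net primary income = CA - (known components) = -946.0 - (-1320.8) = 374.8

374.8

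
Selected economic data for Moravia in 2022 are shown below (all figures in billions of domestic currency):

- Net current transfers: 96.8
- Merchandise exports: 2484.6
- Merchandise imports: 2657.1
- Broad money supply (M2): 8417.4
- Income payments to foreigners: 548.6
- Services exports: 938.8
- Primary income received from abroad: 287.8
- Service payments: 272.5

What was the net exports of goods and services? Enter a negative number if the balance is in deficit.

Goods balance = 2484.6 - 2657.1 = -172.5
Services balance = 938.8 - 272.5 = 666.3
Trade balance (goods + services) = -172.5 + 666.3 = 493.8

493.8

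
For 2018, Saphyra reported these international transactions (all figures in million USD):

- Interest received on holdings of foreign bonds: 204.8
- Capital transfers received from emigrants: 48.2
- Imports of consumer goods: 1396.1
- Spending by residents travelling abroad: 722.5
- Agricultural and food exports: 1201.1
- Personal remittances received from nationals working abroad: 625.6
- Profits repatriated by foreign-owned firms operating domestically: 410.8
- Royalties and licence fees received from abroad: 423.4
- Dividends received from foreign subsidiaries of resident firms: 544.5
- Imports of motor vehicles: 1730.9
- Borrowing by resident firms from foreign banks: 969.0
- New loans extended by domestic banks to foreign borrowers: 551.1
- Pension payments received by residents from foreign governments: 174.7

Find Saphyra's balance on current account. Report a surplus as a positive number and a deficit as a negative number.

-1086.2

Goods: 1201.1 - 1730.9 - 1396.1 = -1925.9
Services: -722.5 + 423.4 = -299.1
Primary income: 204.8 + 544.5 - 410.8 = 338.5
Secondary income: 625.6 + 174.7 = 800.3
Current account = (-1925.9) + (-299.1) + 338.5 + 800.3 = -1086.2
(Excluded from the current account — capital account: capital transfers received from emigrants 48.2; financial account: borrowing by resident firms from foreign banks 969.0, new loans extended by domestic banks to foreign borrowers 551.1.)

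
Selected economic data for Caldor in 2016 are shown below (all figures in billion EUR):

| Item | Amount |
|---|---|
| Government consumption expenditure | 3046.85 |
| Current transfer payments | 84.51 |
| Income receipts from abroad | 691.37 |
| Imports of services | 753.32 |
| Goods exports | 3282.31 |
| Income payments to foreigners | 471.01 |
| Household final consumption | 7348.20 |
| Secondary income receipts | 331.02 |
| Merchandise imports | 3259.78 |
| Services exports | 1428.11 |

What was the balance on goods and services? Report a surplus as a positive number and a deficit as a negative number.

697.32

Goods balance = 3282.31 - 3259.78 = 22.53
Services balance = 1428.11 - 753.32 = 674.79
Trade balance (goods + services) = 22.53 + 674.79 = 697.32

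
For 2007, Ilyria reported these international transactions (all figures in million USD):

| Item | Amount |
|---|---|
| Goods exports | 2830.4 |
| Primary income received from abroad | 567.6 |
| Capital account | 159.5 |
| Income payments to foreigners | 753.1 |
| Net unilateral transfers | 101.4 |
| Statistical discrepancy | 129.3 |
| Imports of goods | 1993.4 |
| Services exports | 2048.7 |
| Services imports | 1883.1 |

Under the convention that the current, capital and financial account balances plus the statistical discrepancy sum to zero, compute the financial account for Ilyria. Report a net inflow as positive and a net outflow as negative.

Goods balance = 2830.4 - 1993.4 = 837.0
Services balance = 2048.7 - 1883.1 = 165.6
Trade balance (goods + services) = 837.0 + 165.6 = 1002.6
Net primary income = 567.6 - 753.1 = -185.5
Net secondary income = 101.4
Current account = 1002.6 + (-185.5) + 101.4 = 918.5
Financial account = -(918.5 + 159.5 + 129.3) = -1207.3

-1207.3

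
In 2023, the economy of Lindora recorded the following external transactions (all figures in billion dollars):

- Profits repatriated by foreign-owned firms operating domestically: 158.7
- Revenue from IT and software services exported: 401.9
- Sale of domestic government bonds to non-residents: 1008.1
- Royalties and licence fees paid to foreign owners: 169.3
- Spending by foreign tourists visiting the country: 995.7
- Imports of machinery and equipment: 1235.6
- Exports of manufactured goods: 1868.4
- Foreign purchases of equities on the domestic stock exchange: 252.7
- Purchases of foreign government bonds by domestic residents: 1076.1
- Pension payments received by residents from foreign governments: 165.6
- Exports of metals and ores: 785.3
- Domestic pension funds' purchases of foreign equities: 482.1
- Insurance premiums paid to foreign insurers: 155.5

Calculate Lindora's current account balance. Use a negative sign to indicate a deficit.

2497.8

Goods: 785.3 - 1235.6 + 1868.4 = 1418.1
Services: 401.9 - 169.3 + 995.7 - 155.5 = 1072.8
Primary income: -158.7
Secondary income: 165.6
Current account = 1418.1 + 1072.8 + (-158.7) + 165.6 = 2497.8
(Excluded from the current account — financial account: sale of domestic government bonds to non-residents 1008.1, foreign purchases of equities on the domestic stock exchange 252.7, purchases of foreign government bonds by domestic residents 1076.1, domestic pension funds' purchases of foreign equities 482.1.)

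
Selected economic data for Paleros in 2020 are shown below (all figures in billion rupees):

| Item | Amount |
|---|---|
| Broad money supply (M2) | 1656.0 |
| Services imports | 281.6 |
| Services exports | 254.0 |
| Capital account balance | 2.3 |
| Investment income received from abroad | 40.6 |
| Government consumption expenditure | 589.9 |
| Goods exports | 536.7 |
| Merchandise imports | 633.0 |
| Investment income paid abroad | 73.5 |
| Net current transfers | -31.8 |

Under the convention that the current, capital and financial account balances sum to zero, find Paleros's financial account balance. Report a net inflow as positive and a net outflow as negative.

186.3

Goods balance = 536.7 - 633.0 = -96.3
Services balance = 254.0 - 281.6 = -27.6
Trade balance (goods + services) = -96.3 + (-27.6) = -123.9
Net primary income = 40.6 - 73.5 = -32.9
Net secondary income = -31.8
Current account = -123.9 + (-32.9) + (-31.8) = -188.6
Financial account = -(-188.6 + 2.3) = 186.3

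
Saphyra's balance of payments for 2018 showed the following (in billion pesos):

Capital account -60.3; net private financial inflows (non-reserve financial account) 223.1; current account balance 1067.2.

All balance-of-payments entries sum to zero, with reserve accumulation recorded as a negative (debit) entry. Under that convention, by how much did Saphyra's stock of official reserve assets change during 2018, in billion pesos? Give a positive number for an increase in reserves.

Official reserve transactions balance = -(1067.2 + (-60.3) + 223.1) = -1230.0
An accumulation of reserves is recorded as a debit (negative entry), so the change in the stock of reserves is the negative of that balance.
Change in official reserves = -(-1230.0) = 1230.0

1230.0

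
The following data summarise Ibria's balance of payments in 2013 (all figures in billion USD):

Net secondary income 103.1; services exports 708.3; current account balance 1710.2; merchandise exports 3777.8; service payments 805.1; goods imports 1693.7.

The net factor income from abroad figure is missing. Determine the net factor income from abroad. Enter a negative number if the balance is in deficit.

-380.2

Current account = goods balance + services balance + net primary income + net secondary income
Sum of the known components = 2090.4
Net factor income from abroad = CA - (known components) = 1710.2 - 2090.4 = -380.2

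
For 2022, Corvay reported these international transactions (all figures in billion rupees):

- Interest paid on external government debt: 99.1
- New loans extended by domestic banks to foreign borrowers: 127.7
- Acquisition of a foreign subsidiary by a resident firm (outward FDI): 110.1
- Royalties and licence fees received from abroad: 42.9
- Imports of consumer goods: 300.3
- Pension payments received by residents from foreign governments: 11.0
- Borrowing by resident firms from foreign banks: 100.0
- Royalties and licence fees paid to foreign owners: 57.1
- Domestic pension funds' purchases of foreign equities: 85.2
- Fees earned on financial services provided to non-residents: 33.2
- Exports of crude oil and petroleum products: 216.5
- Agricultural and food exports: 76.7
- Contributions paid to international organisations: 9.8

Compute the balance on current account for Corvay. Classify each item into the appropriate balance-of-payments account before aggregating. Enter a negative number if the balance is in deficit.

-86.0

Goods: -300.3 + 76.7 + 216.5 = -7.1
Services: 33.2 + 42.9 - 57.1 = 19.0
Primary income: -99.1
Secondary income: 11.0 - 9.8 = 1.2
Current account = (-7.1) + 19.0 + (-99.1) + 1.2 = -86.0
(Excluded from the current account — financial account: new loans extended by domestic banks to foreign borrowers 127.7, acquisition of a foreign subsidiary by a resident firm (outward FDI) 110.1, borrowing by resident firms from foreign banks 100.0, domestic pension funds' purchases of foreign equities 85.2.)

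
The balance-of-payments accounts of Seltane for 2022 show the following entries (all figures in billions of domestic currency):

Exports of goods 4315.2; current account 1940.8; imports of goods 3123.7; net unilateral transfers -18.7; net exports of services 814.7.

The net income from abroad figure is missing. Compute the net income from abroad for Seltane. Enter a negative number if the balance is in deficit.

Current account = goods balance + services balance + net primary income + net secondary income
Sum of the known components = 1987.5
Net income from abroad = CA - (known components) = 1940.8 - 1987.5 = -46.7

-46.7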